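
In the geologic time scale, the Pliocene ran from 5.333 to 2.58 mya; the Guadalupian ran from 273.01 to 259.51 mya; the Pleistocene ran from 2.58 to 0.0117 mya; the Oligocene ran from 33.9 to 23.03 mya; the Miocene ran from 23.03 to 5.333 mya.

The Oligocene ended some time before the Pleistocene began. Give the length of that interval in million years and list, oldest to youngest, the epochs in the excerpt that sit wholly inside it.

20.45 million years; Miocene, Pliocene

The Oligocene closes at 23.03 Ma and the Pleistocene opens at 2.58 Ma, so the interval is 23.03 − 2.58 = 20.45 Myr.
An epoch fits inside if it starts at or after 23.03 Ma and ends at or before 2.58 Ma; oldest first that gives Miocene, Pliocene.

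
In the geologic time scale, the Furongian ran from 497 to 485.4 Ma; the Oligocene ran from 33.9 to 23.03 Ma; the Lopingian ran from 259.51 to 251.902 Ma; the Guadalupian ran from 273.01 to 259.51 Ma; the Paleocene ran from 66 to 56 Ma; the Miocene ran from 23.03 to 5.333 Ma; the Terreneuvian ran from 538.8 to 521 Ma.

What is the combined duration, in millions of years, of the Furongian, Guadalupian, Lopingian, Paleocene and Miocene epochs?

60.405 million years

Duration is start − end for each: (497 − 485.4) + (273.01 − 259.51) + (259.51 − 251.902) + (66 − 56) + (23.03 − 5.333).
That is 11.6 + 13.5 + 7.608 + 10 + 17.697, which totals 60.405 million years.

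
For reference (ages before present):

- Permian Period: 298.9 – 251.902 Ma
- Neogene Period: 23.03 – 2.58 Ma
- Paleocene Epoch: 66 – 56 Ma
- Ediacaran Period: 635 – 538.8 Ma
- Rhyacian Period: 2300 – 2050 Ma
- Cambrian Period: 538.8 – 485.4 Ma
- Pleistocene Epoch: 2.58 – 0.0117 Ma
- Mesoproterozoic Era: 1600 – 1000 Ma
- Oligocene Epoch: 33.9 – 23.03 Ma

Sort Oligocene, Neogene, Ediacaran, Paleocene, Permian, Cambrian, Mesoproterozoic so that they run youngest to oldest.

The oldest of these is Mesoproterozoic (starts 1600 Ma) and the youngest is Neogene (ends 2.58 Ma).
In between, by decreasing start age: Ediacaran (635), Cambrian (538.8), Permian (298.9), Paleocene (66), Oligocene (33.9).
Listing youngest first means reversing that sequence.

Neogene, then Oligocene, then Paleocene, then Permian, then Cambrian, then Ediacaran, then Mesoproterozoic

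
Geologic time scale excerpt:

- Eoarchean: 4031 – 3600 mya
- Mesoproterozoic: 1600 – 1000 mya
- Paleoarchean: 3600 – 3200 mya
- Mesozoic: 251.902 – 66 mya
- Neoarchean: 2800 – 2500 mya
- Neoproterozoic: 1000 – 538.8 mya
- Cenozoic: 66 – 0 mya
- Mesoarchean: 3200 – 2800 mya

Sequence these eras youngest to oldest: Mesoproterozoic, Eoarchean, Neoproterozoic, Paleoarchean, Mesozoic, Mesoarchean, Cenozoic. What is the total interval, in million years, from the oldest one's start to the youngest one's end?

Cenozoic → Mesozoic → Neoproterozoic → Mesoproterozoic → Mesoarchean → Paleoarchean → Eoarchean; total span 4031 Myr

Start ages (Ma): Eoarchean 4031, Paleoarchean 3600, Mesoarchean 3200, Mesoproterozoic 1600, Neoproterozoic 1000, Mesozoic 251.902, Cenozoic 66.
Ordered youngest to oldest: Cenozoic, Mesozoic, Neoproterozoic, Mesoproterozoic, Mesoarchean, Paleoarchean, Eoarchean.
Span = 4031 − 0 = 4031 Myr.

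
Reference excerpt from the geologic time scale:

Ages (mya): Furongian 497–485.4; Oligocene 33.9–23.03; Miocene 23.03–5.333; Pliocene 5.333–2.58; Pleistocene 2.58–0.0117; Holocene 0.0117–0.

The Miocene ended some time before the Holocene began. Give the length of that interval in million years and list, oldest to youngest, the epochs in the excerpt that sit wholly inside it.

5.3213 million years; Pliocene, Pleistocene

The Miocene closes at 5.333 Ma and the Holocene opens at 0.0117 Ma, so the interval is 5.333 − 0.0117 = 5.3213 Myr.
An epoch fits inside if it starts at or after 5.333 Ma and ends at or before 0.0117 Ma; oldest first that gives Pliocene, Pleistocene.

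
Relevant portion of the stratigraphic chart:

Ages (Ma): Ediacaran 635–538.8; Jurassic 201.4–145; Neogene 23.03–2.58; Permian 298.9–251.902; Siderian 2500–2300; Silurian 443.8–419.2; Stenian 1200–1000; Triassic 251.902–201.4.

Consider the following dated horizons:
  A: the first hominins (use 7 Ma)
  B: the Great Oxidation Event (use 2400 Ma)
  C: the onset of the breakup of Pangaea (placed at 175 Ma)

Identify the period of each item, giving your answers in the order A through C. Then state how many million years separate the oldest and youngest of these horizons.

Match each age against the start–end ranges in the excerpt: A = 7 Ma → Neogene (23.03–2.58); B = 2400 Ma → Siderian (2500–2300); C = 175 Ma → Jurassic (201.4–145).
The largest age is 2400 Ma and the smallest is 7 Ma; their difference is 2393 Myr.

A — Neogene; B — Siderian; C — Jurassic; span 2393 million years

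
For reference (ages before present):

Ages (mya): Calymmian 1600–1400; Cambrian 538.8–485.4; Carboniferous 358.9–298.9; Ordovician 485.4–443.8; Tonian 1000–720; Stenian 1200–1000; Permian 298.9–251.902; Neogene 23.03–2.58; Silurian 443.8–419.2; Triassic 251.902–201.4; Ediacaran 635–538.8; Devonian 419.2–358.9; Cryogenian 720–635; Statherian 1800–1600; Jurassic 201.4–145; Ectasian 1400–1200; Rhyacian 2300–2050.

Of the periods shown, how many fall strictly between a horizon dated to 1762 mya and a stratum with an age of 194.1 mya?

13

The older date is 1762 Ma and the younger is 194.1 Ma.
Periods with start < 1762 and end > 194.1 Ma: Calymmian (1600–1400), Ectasian (1400–1200), Stenian (1200–1000), Tonian (1000–720), Cryogenian (720–635), Ediacaran (635–538.8), Cambrian (538.8–485.4), Ordovician (485.4–443.8), Silurian (443.8–419.2), Devonian (419.2–358.9), Carboniferous (358.9–298.9), Permian (298.9–251.902), Triassic (251.902–201.4).
That is 13 complete periods.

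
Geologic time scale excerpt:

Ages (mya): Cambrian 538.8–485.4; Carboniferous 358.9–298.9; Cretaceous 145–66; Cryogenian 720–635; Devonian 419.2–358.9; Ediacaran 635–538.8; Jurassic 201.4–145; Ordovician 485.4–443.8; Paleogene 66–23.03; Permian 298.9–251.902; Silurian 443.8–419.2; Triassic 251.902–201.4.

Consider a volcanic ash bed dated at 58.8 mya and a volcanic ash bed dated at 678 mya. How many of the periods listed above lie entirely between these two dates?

10

678 Ma sits inside the Cryogenian (720–635) and 58.8 Ma inside the Paleogene (66–23.03); neither of those is wholly between the two dates.
The listed periods lying completely between them are Ediacaran, Cambrian, Ordovician, Silurian, Devonian, Carboniferous, Permian, Triassic, Jurassic, Cretaceous — 10 in all.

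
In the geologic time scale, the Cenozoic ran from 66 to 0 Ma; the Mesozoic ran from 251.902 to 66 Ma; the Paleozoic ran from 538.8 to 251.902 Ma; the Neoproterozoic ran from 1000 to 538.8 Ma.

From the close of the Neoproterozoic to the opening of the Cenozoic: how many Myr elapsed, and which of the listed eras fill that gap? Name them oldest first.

The Neoproterozoic closes at 538.8 Ma and the Cenozoic opens at 66 Ma, so the interval is 538.8 − 66 = 472.8 Myr.
An era fits inside if it starts at or after 538.8 Ma and ends at or before 66 Ma; oldest first that gives Paleozoic, Mesozoic.

472.8 million years; Paleozoic, Mesozoic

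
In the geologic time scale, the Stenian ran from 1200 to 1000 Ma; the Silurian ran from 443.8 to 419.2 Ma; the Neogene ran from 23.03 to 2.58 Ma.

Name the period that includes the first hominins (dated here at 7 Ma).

7 Ma lies between 23.03 and 2.58 Ma, so it falls in the Neogene.

Neogene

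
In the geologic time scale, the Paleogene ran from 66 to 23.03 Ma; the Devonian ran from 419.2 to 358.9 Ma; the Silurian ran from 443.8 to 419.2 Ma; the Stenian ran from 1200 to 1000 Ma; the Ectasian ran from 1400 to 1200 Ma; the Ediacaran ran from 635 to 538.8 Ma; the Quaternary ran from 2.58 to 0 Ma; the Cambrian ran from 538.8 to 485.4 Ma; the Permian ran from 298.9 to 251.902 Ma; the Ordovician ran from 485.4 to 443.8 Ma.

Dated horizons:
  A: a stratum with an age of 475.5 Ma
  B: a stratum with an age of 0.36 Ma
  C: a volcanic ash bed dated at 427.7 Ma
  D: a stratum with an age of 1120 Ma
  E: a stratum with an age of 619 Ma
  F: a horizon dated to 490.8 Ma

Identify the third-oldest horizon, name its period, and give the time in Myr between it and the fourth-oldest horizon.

F, in the Cambrian; 15.3 million years to A

Larger Ma means older, so oldest first: D 1120 > E 619 > F 490.8 > A 475.5 > C 427.7 > B 0.36.
Counting 3 along gives F (490.8 Ma); the excerpt puts that inside the Cambrian, 538.8–485.4 Ma.
Next in line is A (475.5 Ma), and 490.8 − 475.5 = 15.3 Myr.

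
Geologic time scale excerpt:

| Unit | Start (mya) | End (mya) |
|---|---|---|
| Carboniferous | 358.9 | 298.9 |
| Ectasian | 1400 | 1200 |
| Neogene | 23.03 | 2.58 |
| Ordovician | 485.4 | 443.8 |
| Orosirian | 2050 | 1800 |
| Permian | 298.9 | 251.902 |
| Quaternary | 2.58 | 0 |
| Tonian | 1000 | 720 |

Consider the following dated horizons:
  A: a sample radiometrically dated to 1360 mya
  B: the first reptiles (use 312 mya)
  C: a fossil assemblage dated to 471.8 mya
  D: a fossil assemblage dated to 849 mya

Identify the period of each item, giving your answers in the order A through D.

A — Ectasian; B — Carboniferous; C — Ordovician; D — Tonian

Match each age against the start–end ranges in the excerpt: A = 1360 Ma → Ectasian (1400–1200); B = 312 Ma → Carboniferous (358.9–298.9); C = 471.8 Ma → Ordovician (485.4–443.8); D = 849 Ma → Tonian (1000–720).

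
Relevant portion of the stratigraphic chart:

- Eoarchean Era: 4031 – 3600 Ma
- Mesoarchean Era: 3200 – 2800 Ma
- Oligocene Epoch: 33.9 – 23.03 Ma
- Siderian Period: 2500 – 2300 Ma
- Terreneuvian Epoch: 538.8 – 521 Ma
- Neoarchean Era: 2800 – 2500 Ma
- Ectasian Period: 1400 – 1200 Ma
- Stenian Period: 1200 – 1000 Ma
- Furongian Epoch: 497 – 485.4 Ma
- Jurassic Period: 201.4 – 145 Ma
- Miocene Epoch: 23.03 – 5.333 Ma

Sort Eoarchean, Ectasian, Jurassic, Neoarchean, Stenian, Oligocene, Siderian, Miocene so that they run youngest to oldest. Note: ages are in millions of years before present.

The oldest of these is Eoarchean (starts 4031 Ma) and the youngest is Miocene (ends 5.333 Ma).
In between, by decreasing start age: Neoarchean (2800), Siderian (2500), Ectasian (1400), Stenian (1200), Jurassic (201.4), Oligocene (33.9).
Listing youngest first means reversing that sequence.

Miocene, Oligocene, Jurassic, Stenian, Ectasian, Siderian, Neoarchean, Eoarchean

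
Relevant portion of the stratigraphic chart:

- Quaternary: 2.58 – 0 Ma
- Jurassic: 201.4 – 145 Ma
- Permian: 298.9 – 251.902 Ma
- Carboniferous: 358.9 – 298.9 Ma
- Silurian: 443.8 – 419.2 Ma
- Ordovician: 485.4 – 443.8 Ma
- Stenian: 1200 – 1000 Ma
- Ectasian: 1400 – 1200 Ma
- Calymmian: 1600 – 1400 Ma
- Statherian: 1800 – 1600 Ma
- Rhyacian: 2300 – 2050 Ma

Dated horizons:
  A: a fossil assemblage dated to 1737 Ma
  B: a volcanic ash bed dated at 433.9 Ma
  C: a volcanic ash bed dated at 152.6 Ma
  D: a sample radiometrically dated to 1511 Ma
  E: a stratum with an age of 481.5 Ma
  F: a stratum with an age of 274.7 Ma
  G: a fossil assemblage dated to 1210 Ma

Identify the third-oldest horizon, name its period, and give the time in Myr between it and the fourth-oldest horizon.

Sorted oldest-first by Ma: A (1737), D (1511), G (1210), E (481.5), B (433.9), F (274.7), C (152.6).
The third oldest is G at 1210 Ma, which lies in 1400–1200 Ma: the Ectasian.
The fourth oldest is E at 481.5 Ma; separation = |1210 − 481.5| = 728.5 Myr.

G, in the Ectasian; 728.5 million years to E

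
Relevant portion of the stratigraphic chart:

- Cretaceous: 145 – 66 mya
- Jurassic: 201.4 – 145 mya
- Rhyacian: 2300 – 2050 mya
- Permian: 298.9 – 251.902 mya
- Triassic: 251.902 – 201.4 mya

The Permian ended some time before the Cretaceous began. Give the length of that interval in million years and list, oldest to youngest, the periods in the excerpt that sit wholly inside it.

End of Permian = 251.902 Ma; start of Cretaceous = 145 Ma.
Gap = 251.902 − 145 = 106.902 Myr.
Periods wholly inside 251.902–145 Ma: Triassic (251.902–201.4), Jurassic (201.4–145).

106.902 million years; Triassic, Jurassic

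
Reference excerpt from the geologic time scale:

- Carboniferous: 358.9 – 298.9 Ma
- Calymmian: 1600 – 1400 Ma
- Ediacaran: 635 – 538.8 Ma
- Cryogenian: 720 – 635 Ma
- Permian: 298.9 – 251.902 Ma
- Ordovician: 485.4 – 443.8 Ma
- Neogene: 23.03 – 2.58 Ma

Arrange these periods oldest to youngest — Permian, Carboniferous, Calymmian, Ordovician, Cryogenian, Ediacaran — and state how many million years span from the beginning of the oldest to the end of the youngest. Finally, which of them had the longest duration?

Calymmian, Cryogenian, Ediacaran, Ordovician, Carboniferous, Permian; total span 1348.098 Myr; longest is Calymmian

From the excerpt: Permian 298.9–251.902; Carboniferous 358.9–298.9; Calymmian 1600–1400; Ordovician 485.4–443.8; Cryogenian 720–635; Ediacaran 635–538.8 (Ma).
Larger Ma is earlier, so the oldest is Calymmian and the youngest is Permian; oldest to youngest: Calymmian, Cryogenian, Ediacaran, Ordovician, Carboniferous, Permian.
Oldest start 1600 minus youngest end 251.902 gives 1348.098 Myr overall.
Individual lengths (start − end): Ordovician 41.6; Carboniferous 60; Permian 46.998; Cryogenian 85; Calymmian 200; Ediacaran 96.2. The largest is Calymmian at 200 Myr.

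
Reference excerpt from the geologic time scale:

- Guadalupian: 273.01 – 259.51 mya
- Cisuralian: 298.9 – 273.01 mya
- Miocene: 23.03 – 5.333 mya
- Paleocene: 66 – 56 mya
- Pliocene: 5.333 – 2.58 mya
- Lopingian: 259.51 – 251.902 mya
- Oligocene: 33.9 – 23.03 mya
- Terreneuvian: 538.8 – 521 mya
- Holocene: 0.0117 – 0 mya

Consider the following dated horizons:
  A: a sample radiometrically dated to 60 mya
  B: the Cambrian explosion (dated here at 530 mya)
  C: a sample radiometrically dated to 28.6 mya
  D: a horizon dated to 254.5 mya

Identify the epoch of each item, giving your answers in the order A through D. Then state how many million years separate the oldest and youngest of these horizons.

A: 60 Ma lies in 66–56 Ma, so Paleocene.
B: 530 Ma lies in 538.8–521 Ma, so Terreneuvian.
C: 28.6 Ma lies in 33.9–23.03 Ma, so Oligocene.
D: 254.5 Ma lies in 259.51–251.902 Ma, so Lopingian.
Oldest = 530 Ma, youngest = 28.6 Ma → span 501.4 Myr.

A — Paleocene; B — Terreneuvian; C — Oligocene; D — Lopingian; span 501.4 million years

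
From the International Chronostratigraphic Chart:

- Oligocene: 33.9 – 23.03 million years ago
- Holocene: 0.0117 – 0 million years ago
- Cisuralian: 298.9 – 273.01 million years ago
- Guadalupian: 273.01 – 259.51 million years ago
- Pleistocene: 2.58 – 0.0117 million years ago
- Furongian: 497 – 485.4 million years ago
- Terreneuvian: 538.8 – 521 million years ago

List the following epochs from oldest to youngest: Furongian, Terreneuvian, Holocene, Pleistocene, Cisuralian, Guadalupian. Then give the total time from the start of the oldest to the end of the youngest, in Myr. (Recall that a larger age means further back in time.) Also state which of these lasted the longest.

Start ages (Ma): Terreneuvian 538.8, Furongian 497, Cisuralian 298.9, Guadalupian 273.01, Pleistocene 2.58, Holocene 0.0117.
Ordered oldest to youngest: Terreneuvian, Furongian, Cisuralian, Guadalupian, Pleistocene, Holocene.
Span = 538.8 − 0 = 538.8 Myr.
Durations: Guadalupian 13.5, Terreneuvian 17.8, Holocene 0.0117, Pleistocene 2.5683, Furongian 11.6, Cisuralian 25.89 → longest is Cisuralian (25.89 Myr).

Terreneuvian → Furongian → Cisuralian → Guadalupian → Pleistocene → Holocene; total span 538.8 Myr; longest is Cisuralian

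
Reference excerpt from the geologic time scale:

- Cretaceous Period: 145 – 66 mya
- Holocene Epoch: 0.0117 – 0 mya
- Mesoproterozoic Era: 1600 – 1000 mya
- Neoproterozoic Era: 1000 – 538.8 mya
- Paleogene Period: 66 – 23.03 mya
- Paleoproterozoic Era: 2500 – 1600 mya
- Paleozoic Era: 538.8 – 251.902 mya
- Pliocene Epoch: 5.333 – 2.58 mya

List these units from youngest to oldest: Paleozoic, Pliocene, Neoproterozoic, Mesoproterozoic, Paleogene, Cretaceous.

Pliocene → Paleogene → Cretaceous → Paleozoic → Neoproterozoic → Mesoproterozoic

The oldest of these is Mesoproterozoic (starts 1600 Ma) and the youngest is Pliocene (ends 2.58 Ma).
In between, by decreasing start age: Neoproterozoic (1000), Paleozoic (538.8), Cretaceous (145), Paleogene (66).
Listing youngest first means reversing that sequence.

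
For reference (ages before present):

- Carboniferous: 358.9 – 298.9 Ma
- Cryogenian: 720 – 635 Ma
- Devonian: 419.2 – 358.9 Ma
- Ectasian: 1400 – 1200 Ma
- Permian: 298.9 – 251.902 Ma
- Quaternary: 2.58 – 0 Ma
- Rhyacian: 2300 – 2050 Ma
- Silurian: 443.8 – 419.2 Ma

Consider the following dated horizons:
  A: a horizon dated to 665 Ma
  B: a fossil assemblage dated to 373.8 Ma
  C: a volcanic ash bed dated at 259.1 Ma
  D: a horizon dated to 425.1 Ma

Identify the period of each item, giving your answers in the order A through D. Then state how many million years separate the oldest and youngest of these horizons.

Match each age against the start–end ranges in the excerpt: A = 665 Ma → Cryogenian (720–635); B = 373.8 Ma → Devonian (419.2–358.9); C = 259.1 Ma → Permian (298.9–251.902); D = 425.1 Ma → Silurian (443.8–419.2).
The largest age is 665 Ma and the smallest is 259.1 Ma; their difference is 405.9 Myr.

A — Cryogenian; B — Devonian; C — Permian; D — Silurian; span 405.9 million years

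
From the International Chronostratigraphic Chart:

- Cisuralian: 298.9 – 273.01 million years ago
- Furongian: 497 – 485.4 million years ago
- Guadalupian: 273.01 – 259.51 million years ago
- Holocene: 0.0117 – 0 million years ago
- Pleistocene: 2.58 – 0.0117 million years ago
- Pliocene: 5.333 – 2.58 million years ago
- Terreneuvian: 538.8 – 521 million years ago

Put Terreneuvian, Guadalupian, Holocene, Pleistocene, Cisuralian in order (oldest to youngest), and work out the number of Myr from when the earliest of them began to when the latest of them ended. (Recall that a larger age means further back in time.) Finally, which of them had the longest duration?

Start ages (Ma): Terreneuvian 538.8, Cisuralian 298.9, Guadalupian 273.01, Pleistocene 2.58, Holocene 0.0117.
Ordered oldest to youngest: Terreneuvian, Cisuralian, Guadalupian, Pleistocene, Holocene.
Span = 538.8 − 0 = 538.8 Myr.
Durations: Pleistocene 2.5683, Holocene 0.0117, Terreneuvian 17.8, Guadalupian 13.5, Cisuralian 25.89 → longest is Cisuralian (25.89 Myr).

Terreneuvian, Cisuralian, Guadalupian, Pleistocene, Holocene; total span 538.8 Myr; longest is Cisuralian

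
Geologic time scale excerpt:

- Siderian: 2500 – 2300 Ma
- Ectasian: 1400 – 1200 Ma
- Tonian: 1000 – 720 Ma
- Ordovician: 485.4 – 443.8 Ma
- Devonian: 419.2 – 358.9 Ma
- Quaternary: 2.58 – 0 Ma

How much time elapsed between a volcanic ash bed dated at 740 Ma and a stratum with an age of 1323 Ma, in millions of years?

583 million years

1323 − 740 = 583 million years.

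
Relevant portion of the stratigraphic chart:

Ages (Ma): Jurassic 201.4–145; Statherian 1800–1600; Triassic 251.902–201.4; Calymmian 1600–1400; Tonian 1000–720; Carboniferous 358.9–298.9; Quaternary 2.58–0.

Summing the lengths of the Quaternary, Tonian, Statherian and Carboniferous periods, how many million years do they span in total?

542.58 million years

Each duration: Quaternary = 2.58; Tonian = 280; Statherian = 200; Carboniferous = 60.
Sum: 2.58 + 280 + 200 + 60 = 542.58 Myr.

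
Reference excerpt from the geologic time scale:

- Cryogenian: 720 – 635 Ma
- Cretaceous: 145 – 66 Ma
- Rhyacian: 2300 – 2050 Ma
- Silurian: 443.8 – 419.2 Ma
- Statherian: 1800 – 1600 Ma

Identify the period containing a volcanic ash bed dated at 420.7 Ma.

Silurian

420.7 Ma lies between 443.8 and 419.2 Ma, so it falls in the Silurian.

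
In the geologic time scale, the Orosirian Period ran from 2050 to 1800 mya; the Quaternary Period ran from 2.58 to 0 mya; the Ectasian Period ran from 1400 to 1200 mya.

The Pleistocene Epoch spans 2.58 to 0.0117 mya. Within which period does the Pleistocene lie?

Quaternary

The Pleistocene (2.58–0.0117 Ma) lies entirely within 2.58–0 Ma, the Quaternary Period.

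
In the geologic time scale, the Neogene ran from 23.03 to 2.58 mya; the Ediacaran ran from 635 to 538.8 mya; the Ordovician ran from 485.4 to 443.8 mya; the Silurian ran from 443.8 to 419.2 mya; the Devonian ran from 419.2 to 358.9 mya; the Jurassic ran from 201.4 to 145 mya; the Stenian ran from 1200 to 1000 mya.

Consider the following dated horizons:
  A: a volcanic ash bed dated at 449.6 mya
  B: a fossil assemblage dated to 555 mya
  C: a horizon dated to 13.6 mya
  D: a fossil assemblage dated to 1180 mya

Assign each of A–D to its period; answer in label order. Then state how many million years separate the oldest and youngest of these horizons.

Match each age against the start–end ranges in the excerpt: A = 449.6 Ma → Ordovician (485.4–443.8); B = 555 Ma → Ediacaran (635–538.8); C = 13.6 Ma → Neogene (23.03–2.58); D = 1180 Ma → Stenian (1200–1000).
The largest age is 1180 Ma and the smallest is 13.6 Ma; their difference is 1166.4 Myr.

A — Ordovician; B — Ediacaran; C — Neogene; D — Stenian; span 1166.4 million years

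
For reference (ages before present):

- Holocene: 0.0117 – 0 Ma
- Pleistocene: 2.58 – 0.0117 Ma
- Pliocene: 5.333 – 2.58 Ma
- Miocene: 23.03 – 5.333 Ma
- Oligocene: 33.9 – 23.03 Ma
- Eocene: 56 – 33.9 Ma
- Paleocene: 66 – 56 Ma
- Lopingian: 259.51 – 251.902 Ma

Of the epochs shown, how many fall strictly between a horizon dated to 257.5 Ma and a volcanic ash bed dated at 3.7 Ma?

257.5 Ma sits inside the Lopingian (259.51–251.902) and 3.7 Ma inside the Pliocene (5.333–2.58); neither of those is wholly between the two dates.
The listed epochs lying completely between them are Paleocene, Eocene, Oligocene, Miocene — 4 in all.

4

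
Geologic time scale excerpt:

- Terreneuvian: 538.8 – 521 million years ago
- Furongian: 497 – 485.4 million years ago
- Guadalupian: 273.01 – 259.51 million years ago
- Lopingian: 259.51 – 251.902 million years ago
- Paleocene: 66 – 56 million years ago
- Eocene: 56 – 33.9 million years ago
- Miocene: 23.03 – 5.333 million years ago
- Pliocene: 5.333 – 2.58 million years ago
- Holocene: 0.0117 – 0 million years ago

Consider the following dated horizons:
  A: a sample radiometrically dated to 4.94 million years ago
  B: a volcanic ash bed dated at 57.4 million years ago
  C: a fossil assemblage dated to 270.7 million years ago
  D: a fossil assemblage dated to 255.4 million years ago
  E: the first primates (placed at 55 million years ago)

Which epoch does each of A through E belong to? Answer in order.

A — Pliocene; B — Paleocene; C — Guadalupian; D — Lopingian; E — Eocene

A: 4.94 Ma lies in 5.333–2.58 Ma, so Pliocene.
B: 57.4 Ma lies in 66–56 Ma, so Paleocene.
C: 270.7 Ma lies in 273.01–259.51 Ma, so Guadalupian.
D: 255.4 Ma lies in 259.51–251.902 Ma, so Lopingian.
E: 55 Ma lies in 56–33.9 Ma, so Eocene.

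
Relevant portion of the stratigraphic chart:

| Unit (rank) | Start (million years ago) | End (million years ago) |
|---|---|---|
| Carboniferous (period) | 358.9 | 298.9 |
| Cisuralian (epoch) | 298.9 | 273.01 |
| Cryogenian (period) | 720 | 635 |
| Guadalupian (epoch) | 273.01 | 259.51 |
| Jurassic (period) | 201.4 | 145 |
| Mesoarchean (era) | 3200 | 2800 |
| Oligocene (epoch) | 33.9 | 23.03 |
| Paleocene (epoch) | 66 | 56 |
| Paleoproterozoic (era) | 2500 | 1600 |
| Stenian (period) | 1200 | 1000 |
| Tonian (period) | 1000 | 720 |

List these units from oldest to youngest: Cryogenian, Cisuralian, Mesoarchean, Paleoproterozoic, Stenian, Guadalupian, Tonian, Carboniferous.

Mesoarchean, then Paleoproterozoic, then Stenian, then Tonian, then Cryogenian, then Carboniferous, then Cisuralian, then Guadalupian

The oldest of these is Mesoarchean (starts 3200 Ma) and the youngest is Guadalupian (ends 259.51 Ma).
In between, by decreasing start age: Paleoproterozoic (2500), Stenian (1200), Tonian (1000), Cryogenian (720), Carboniferous (358.9), Cisuralian (298.9).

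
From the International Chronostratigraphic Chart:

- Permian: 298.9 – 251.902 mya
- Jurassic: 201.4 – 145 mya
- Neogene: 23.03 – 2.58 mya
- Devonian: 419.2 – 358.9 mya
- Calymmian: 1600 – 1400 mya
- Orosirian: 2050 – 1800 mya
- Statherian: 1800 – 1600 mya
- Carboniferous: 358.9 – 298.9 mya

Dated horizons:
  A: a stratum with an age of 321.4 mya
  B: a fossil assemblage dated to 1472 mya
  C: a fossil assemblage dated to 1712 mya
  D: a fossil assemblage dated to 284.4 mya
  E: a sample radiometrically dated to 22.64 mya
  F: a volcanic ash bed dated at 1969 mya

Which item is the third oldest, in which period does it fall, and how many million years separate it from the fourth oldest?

B, in the Calymmian; 1150.6 million years to A

Larger Ma means older, so oldest first: F 1969 > C 1712 > B 1472 > A 321.4 > D 284.4 > E 22.64.
Counting 3 along gives B (1472 Ma); the excerpt puts that inside the Calymmian, 1600–1400 Ma.
Next in line is A (321.4 Ma), and 1472 − 321.4 = 1150.6 Myr.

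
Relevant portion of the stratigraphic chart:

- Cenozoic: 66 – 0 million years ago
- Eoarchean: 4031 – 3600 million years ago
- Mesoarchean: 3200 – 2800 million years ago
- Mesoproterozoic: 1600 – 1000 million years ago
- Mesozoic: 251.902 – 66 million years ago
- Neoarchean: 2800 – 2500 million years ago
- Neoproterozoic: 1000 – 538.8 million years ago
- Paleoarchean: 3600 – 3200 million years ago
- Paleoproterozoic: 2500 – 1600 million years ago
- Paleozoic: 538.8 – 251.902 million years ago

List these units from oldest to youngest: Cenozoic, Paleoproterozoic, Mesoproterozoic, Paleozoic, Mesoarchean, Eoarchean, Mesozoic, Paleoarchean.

Eoarchean → Paleoarchean → Mesoarchean → Paleoproterozoic → Mesoproterozoic → Paleozoic → Mesozoic → Cenozoic

The oldest of these is Eoarchean (starts 4031 Ma) and the youngest is Cenozoic (ends 0 Ma).
In between, by decreasing start age: Paleoarchean (3600), Mesoarchean (3200), Paleoproterozoic (2500), Mesoproterozoic (1600), Paleozoic (538.8), Mesozoic (251.902).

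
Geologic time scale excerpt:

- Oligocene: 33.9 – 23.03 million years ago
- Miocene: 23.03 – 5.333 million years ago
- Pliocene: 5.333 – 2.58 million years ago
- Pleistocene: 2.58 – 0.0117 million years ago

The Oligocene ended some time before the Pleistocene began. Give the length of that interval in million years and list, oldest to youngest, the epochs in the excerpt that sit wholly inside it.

20.45 million years; Miocene, Pliocene

The Oligocene closes at 23.03 Ma and the Pleistocene opens at 2.58 Ma, so the interval is 23.03 − 2.58 = 20.45 Myr.
An epoch fits inside if it starts at or after 23.03 Ma and ends at or before 2.58 Ma; oldest first that gives Miocene, Pliocene.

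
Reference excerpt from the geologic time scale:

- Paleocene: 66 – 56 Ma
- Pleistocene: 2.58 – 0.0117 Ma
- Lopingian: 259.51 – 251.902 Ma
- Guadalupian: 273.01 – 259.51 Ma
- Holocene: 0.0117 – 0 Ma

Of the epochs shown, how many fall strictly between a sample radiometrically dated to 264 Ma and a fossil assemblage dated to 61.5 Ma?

The older date is 264 Ma and the younger is 61.5 Ma.
Epochs with start < 264 and end > 61.5 Ma: Lopingian (259.51–251.902).
That is 1 complete epoch.

1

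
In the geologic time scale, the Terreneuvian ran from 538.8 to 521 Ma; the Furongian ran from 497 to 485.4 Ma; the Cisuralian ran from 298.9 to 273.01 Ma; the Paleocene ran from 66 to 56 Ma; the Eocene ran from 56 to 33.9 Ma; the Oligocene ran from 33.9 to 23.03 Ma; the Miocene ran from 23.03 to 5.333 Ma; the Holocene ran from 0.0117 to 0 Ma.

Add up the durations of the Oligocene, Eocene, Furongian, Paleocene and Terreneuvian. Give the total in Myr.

Each duration: Oligocene = 10.87; Eocene = 22.1; Furongian = 11.6; Paleocene = 10; Terreneuvian = 17.8.
Sum: 10.87 + 22.1 + 11.6 + 10 + 17.8 = 72.37 Myr.

72.37 million years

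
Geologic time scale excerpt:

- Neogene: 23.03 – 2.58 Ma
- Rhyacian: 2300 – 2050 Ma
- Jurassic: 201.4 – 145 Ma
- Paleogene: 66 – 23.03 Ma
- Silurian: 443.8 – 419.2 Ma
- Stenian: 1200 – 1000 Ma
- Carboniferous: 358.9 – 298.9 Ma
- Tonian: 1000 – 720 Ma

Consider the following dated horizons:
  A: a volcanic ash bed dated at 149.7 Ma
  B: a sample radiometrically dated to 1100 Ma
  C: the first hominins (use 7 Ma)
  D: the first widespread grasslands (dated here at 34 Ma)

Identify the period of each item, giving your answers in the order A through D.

Match each age against the start–end ranges in the excerpt: A = 149.7 Ma → Jurassic (201.4–145); B = 1100 Ma → Stenian (1200–1000); C = 7 Ma → Neogene (23.03–2.58); D = 34 Ma → Paleogene (66–23.03).

A — Jurassic; B — Stenian; C — Neogene; D — Paleogene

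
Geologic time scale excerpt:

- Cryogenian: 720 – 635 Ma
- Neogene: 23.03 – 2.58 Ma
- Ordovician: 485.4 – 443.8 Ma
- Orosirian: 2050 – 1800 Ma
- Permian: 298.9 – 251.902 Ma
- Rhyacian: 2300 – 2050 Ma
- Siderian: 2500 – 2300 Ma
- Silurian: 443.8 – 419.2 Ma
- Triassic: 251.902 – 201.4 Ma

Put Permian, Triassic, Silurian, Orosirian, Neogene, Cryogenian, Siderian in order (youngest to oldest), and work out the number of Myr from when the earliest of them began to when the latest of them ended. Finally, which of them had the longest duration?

Start ages (Ma): Siderian 2500, Orosirian 2050, Cryogenian 720, Silurian 443.8, Permian 298.9, Triassic 251.902, Neogene 23.03.
Ordered youngest to oldest: Neogene, Triassic, Permian, Silurian, Cryogenian, Orosirian, Siderian.
Span = 2500 − 2.58 = 2497.42 Myr.
Durations: Cryogenian 85, Triassic 50.502, Orosirian 250, Silurian 24.6, Permian 46.998, Siderian 200, Neogene 20.45 → longest is Orosirian (250 Myr).

Neogene → Triassic → Permian → Silurian → Cryogenian → Orosirian → Siderian; total span 2497.42 Myr; longest is Orosirian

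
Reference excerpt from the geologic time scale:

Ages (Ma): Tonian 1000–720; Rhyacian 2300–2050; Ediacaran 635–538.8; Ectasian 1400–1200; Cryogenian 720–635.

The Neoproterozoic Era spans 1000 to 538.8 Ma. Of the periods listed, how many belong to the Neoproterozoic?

3

Periods inside 1000–538.8 Ma: Tonian, Cryogenian, Ediacaran — 3 in total.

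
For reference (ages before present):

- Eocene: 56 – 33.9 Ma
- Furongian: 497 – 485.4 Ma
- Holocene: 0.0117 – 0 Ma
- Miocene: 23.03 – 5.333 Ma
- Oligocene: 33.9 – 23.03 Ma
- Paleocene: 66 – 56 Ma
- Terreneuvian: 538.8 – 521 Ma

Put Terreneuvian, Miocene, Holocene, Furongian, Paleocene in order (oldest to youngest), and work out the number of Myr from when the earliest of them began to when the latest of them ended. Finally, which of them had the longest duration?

Terreneuvian, Furongian, Paleocene, Miocene, Holocene; total span 538.8 Myr; longest is Terreneuvian

From the excerpt: Terreneuvian 538.8–521; Miocene 23.03–5.333; Holocene 0.0117–0; Furongian 497–485.4; Paleocene 66–56 (Ma).
Larger Ma is earlier, so the oldest is Terreneuvian and the youngest is Holocene; oldest to youngest: Terreneuvian, Furongian, Paleocene, Miocene, Holocene.
Oldest start 538.8 minus youngest end 0 gives 538.8 Myr overall.
Individual lengths (start − end): Furongian 11.6; Holocene 0.0117; Miocene 17.697; Paleocene 10; Terreneuvian 17.8. The largest is Terreneuvian at 17.8 Myr.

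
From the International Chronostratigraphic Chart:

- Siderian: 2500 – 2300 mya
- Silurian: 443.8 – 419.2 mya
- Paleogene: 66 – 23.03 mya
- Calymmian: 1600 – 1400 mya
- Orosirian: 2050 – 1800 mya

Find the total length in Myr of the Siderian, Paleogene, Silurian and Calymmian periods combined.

467.57 million years

Each duration: Siderian = 200; Paleogene = 42.97; Silurian = 24.6; Calymmian = 200.
Sum: 200 + 42.97 + 24.6 + 200 = 467.57 Myr.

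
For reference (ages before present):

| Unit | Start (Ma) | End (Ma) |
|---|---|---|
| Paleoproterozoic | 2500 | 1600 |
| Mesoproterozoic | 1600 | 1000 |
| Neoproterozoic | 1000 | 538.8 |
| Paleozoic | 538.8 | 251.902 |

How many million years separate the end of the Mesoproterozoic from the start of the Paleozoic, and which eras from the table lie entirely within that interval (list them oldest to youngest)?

The Mesoproterozoic closes at 1000 Ma and the Paleozoic opens at 538.8 Ma, so the interval is 1000 − 538.8 = 461.2 Myr.
An era fits inside if it starts at or after 1000 Ma and ends at or before 538.8 Ma; oldest first that gives Neoproterozoic.

461.2 million years; Neoproterozoic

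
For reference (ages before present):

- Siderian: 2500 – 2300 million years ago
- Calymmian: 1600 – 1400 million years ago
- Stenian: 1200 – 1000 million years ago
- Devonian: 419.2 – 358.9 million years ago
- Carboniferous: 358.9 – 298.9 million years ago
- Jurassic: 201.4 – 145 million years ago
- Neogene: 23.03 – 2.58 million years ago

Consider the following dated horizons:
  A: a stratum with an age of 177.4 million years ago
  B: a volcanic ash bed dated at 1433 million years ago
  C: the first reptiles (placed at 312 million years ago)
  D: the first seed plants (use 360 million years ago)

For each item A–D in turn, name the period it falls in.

A: 177.4 Ma lies in 201.4–145 Ma, so Jurassic.
B: 1433 Ma lies in 1600–1400 Ma, so Calymmian.
C: 312 Ma lies in 358.9–298.9 Ma, so Carboniferous.
D: 360 Ma lies in 419.2–358.9 Ma, so Devonian.

A — Jurassic; B — Calymmian; C — Carboniferous; D — Devonian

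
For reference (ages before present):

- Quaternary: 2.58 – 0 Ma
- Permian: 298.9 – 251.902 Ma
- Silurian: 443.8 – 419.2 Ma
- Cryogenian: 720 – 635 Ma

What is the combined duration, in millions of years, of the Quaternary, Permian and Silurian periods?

74.178 million years

Each duration: Quaternary = 2.58; Permian = 46.998; Silurian = 24.6.
Sum: 2.58 + 46.998 + 24.6 = 74.178 Myr.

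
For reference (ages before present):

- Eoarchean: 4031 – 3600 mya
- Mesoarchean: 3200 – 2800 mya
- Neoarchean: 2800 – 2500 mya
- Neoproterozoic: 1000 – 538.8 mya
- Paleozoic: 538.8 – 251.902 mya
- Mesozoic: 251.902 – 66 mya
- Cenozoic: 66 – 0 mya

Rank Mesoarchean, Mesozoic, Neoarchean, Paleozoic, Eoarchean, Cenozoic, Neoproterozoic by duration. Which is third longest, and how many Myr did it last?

Mesoarchean, 400 million years

Durations: Mesoarchean 400; Mesozoic 185.902; Neoarchean 300; Paleozoic 286.898; Eoarchean 431; Cenozoic 66; Neoproterozoic 461.2 Myr.
Sorted longest-first: Neoproterozoic (461.2), Eoarchean (431), Mesoarchean (400), Neoarchean (300), Paleozoic (286.898), Mesozoic (185.902), Cenozoic (66).
The third longest is Mesoarchean at 400 Myr.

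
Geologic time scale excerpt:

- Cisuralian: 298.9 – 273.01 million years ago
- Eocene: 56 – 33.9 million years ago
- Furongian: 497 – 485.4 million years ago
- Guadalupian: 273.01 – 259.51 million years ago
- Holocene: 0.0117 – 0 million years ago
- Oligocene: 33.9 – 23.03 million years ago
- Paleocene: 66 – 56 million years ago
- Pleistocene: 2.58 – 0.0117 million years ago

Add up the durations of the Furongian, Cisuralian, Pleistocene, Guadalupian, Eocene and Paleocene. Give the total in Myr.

85.6583 million years

Duration is start − end for each: (497 − 485.4) + (298.9 − 273.01) + (2.58 − 0.0117) + (273.01 − 259.51) + (56 − 33.9) + (66 − 56).
That is 11.6 + 25.89 + 2.5683 + 13.5 + 22.1 + 10, which totals 85.6583 million years.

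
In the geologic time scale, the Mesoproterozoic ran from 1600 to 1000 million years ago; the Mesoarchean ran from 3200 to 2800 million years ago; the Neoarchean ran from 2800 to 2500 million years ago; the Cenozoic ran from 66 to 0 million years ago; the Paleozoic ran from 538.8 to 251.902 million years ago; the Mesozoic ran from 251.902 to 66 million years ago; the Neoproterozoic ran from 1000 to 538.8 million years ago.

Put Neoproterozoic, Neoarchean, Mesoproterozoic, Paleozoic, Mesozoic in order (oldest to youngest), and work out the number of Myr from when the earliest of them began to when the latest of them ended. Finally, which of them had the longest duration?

Start ages (Ma): Neoarchean 2800, Mesoproterozoic 1600, Neoproterozoic 1000, Paleozoic 538.8, Mesozoic 251.902.
Ordered oldest to youngest: Neoarchean, Mesoproterozoic, Neoproterozoic, Paleozoic, Mesozoic.
Span = 2800 − 66 = 2734 Myr.
Durations: Neoproterozoic 461.2, Neoarchean 300, Mesozoic 185.902, Mesoproterozoic 600, Paleozoic 286.898 → longest is Mesoproterozoic (600 Myr).

Neoarchean → Mesoproterozoic → Neoproterozoic → Paleozoic → Mesozoic; total span 2734 Myr; longest is Mesoproterozoic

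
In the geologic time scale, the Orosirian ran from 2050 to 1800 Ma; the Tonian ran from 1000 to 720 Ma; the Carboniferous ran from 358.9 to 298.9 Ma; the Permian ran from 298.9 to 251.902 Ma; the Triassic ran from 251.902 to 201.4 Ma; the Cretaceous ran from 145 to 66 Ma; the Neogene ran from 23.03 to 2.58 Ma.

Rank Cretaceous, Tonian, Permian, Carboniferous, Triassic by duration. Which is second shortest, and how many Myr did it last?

Start − end for each: Cretaceous 145 − 66 = 79; Tonian 1000 − 720 = 280; Permian 298.9 − 251.902 = 46.998; Carboniferous 358.9 − 298.9 = 60; Triassic 251.902 − 201.4 = 50.502.
Ranking these from shortest: Permian < Triassic < Carboniferous < Cretaceous < Tonian.
Position 2 in that ranking is Triassic, which lasted 50.502 Myr.

Triassic, 50.502 million years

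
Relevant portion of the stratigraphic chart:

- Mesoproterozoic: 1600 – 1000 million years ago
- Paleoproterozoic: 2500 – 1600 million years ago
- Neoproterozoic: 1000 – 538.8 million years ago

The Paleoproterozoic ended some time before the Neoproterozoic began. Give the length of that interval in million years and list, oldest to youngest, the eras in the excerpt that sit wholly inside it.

600 million years; Mesoproterozoic

End of Paleoproterozoic = 1600 Ma; start of Neoproterozoic = 1000 Ma.
Gap = 1600 − 1000 = 600 Myr.
Eras wholly inside 1600–1000 Ma: Mesoproterozoic (1600–1000).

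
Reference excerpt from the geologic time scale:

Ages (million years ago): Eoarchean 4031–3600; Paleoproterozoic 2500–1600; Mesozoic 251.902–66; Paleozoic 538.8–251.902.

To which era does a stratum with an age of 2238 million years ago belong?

2238 Ma lies between 2500 and 1600 Ma, so it falls in the Paleoproterozoic.

Paleoproterozoic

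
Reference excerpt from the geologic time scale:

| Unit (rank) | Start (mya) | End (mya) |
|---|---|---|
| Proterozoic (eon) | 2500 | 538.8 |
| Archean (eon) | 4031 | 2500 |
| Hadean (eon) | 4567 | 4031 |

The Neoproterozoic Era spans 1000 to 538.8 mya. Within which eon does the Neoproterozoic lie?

The Neoproterozoic (1000–538.8 Ma) lies entirely within 2500–538.8 Ma, the Proterozoic Eon.

Proterozoic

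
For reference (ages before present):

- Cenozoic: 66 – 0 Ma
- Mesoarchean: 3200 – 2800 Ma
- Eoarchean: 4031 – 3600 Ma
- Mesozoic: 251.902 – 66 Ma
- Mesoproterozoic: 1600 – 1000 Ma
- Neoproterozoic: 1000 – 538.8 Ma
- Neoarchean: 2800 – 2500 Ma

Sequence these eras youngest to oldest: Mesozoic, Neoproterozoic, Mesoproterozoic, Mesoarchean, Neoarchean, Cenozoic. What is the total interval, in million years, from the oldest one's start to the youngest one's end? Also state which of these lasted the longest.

Start ages (Ma): Mesoarchean 3200, Neoarchean 2800, Mesoproterozoic 1600, Neoproterozoic 1000, Mesozoic 251.902, Cenozoic 66.
Ordered youngest to oldest: Cenozoic, Mesozoic, Neoproterozoic, Mesoproterozoic, Neoarchean, Mesoarchean.
Span = 3200 − 0 = 3200 Myr.
Durations: Mesoproterozoic 600, Mesoarchean 400, Neoproterozoic 461.2, Cenozoic 66, Neoarchean 300, Mesozoic 185.902 → longest is Mesoproterozoic (600 Myr).

Cenozoic, Mesozoic, Neoproterozoic, Mesoproterozoic, Neoarchean, Mesoarchean; total span 3200 Myr; longest is Mesoproterozoic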